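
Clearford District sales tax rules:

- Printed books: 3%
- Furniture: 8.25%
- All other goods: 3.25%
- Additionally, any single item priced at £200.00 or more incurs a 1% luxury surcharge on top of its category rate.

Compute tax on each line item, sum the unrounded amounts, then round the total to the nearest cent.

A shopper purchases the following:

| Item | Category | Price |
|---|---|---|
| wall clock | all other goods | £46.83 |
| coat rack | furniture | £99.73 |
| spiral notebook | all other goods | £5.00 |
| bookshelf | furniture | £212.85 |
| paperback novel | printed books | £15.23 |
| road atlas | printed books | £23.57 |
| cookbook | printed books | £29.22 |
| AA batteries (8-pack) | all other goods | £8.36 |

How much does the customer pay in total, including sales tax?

£472.70

Wall clock £46.83: all other goods → 3.25% → £1.521975
Coat rack £99.73: furniture → 8.25% → £8.227725
Spiral notebook £5.00: all other goods → 3.25% → £0.1625
Bookshelf £212.85: furniture → 8.25% + 1% surcharge = 9.25% → £19.688625
Paperback novel £15.23: printed books → 3% → £0.4569
Road atlas £23.57: printed books → 3% → £0.7071
Cookbook £29.22: printed books → 3% → £0.8766
AA batteries (8-pack) £8.36: all other goods → 3.25% → £0.2717
Subtotal = £440.79; unrounded tax = £31.913125 → £31.91; total due = £472.70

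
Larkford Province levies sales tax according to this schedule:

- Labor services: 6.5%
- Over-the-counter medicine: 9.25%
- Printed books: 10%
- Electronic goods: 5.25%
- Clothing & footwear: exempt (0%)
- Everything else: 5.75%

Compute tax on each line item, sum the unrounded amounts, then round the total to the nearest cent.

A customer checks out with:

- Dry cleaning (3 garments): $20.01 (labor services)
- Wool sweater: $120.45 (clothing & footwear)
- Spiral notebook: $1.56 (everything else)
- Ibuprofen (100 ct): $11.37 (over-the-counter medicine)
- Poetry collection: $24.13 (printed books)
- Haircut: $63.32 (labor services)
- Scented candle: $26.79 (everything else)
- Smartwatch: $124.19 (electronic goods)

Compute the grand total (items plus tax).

Dry cleaning (3 garments) $20.01: labor services → 6.5% → $1.30065
Wool sweater $120.45: clothing & footwear → 0% → $0.00
Spiral notebook $1.56: everything else → 5.75% → $0.0897
Ibuprofen (100 ct) $11.37: over-the-counter medicine → 9.25% → $1.051725
Poetry collection $24.13: printed books → 10% → $2.413
Haircut $63.32: labor services → 6.5% → $4.1158
Scented candle $26.79: everything else → 5.75% → $1.540425
Smartwatch $124.19: electronic goods → 5.25% → $6.519975
Subtotal = $391.82; unrounded tax = $17.031275 → $17.03; total due = $408.85

$408.85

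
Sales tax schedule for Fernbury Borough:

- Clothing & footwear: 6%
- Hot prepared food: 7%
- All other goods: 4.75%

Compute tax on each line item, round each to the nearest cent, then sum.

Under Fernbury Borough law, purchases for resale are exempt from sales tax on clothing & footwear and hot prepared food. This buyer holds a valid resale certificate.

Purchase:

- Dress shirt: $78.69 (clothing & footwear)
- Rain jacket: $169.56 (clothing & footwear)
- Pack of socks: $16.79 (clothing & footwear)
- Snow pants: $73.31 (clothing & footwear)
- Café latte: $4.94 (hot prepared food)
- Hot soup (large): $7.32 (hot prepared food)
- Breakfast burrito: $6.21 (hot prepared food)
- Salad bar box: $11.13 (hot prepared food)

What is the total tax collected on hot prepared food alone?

$0.00

Café latte $4.94: hot prepared food, buyer-exempt → 0% → $0.00
Hot soup (large) $7.32: hot prepared food, buyer-exempt → 0% → $0.00
Breakfast burrito $6.21: hot prepared food, buyer-exempt → 0% → $0.00
Salad bar box $11.13: hot prepared food, buyer-exempt → 0% → $0.00
Tax on hot prepared food = $0.00 + $0.00 + $0.00 + $0.00 = $0.00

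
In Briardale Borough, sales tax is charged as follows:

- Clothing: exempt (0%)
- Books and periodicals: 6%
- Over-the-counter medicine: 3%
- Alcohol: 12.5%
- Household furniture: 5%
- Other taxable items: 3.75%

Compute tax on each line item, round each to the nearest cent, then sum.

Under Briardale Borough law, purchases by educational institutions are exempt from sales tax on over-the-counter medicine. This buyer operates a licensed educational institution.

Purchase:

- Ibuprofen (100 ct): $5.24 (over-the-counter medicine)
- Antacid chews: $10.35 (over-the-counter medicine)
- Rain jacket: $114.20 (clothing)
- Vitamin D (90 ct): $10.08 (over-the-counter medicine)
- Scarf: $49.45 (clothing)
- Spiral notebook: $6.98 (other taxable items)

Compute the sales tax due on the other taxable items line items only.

$0.26

Spiral notebook $6.98: other taxable items → 3.75% → $0.26
Tax on other taxable items = $0.26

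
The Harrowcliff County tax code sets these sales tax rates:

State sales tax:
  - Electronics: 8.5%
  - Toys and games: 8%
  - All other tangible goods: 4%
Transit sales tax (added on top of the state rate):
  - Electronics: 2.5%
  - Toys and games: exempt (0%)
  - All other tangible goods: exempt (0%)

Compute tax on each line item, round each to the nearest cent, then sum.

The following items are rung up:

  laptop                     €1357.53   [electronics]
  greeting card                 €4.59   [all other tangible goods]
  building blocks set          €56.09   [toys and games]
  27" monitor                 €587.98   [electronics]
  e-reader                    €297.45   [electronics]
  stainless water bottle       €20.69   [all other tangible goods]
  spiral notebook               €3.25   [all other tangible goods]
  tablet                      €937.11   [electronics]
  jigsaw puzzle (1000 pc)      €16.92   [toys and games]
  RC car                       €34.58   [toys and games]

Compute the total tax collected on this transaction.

Laptop €1357.53: electronics → 8.5% + 2.5% transit = 11% → €149.33
Greeting card €4.59: all other tangible goods → 4% + 0% transit = 4% → €0.18
Building blocks set €56.09: toys and games → 8% + 0% transit = 8% → €4.49
27" monitor €587.98: electronics → 8.5% + 2.5% transit = 11% → €64.68
E-reader €297.45: electronics → 8.5% + 2.5% transit = 11% → €32.72
Stainless water bottle €20.69: all other tangible goods → 4% + 0% transit = 4% → €0.83
Spiral notebook €3.25: all other tangible goods → 4% + 0% transit = 4% → €0.13
Tablet €937.11: electronics → 8.5% + 2.5% transit = 11% → €103.08
Jigsaw puzzle (1000 pc) €16.92: toys and games → 8% + 0% transit = 8% → €1.35
RC car €34.58: toys and games → 8% + 0% transit = 8% → €2.77
Total tax = €149.33 + €0.18 + €4.49 + €64.68 + €32.72 + €0.83 + €0.13 + €103.08 + €1.35 + €2.77 = €359.56

€359.56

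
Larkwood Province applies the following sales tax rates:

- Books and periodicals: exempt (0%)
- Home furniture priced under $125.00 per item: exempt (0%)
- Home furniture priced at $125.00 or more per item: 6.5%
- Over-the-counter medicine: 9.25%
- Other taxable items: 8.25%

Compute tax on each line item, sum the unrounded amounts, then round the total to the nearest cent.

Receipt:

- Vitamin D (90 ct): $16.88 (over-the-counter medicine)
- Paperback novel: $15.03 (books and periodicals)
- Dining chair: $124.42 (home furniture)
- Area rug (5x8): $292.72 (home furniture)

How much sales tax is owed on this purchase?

Vitamin D (90 ct) $16.88: over-the-counter medicine → 9.25% → $1.5614
Paperback novel $15.03: books and periodicals → 0% → $0.00
Dining chair $124.42: home furniture, under $125.00 → 0% → $0.00
Area rug (5x8) $292.72: home furniture, $125.00 or more → 6.5% → $19.0268
Unrounded tax sum = $20.5882 → $20.59

$20.59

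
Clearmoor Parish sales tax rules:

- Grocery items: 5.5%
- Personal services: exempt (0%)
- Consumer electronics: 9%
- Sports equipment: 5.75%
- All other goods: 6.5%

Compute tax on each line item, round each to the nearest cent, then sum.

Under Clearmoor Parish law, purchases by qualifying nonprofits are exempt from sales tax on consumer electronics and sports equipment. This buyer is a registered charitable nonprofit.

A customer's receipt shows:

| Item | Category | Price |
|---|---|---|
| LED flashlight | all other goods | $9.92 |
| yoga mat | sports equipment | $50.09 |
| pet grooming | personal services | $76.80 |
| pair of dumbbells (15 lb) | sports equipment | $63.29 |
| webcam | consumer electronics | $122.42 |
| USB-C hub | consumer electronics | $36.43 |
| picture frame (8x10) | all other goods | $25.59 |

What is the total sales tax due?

LED flashlight $9.92: all other goods → 6.5% → $0.64
Yoga mat $50.09: sports equipment, buyer-exempt → 0% → $0.00
Pet grooming $76.80: personal services → 0% → $0.00
Pair of dumbbells (15 lb) $63.29: sports equipment, buyer-exempt → 0% → $0.00
Webcam $122.42: consumer electronics, buyer-exempt → 0% → $0.00
USB-C hub $36.43: consumer electronics, buyer-exempt → 0% → $0.00
Picture frame (8x10) $25.59: all other goods → 6.5% → $1.66
Total tax = $0.64 + $1.66 = $2.30

$2.30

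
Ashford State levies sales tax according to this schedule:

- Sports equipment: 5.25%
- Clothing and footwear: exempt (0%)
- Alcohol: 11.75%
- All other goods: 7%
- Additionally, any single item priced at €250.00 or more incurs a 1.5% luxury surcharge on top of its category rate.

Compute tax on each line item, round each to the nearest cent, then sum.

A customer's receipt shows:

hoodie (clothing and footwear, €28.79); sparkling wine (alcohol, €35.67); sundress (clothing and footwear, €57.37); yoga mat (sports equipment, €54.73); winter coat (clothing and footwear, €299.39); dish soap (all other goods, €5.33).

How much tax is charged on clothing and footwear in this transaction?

€4.49

Hoodie €28.79: clothing and footwear → 0% → €0.00
Sundress €57.37: clothing and footwear → 0% → €0.00
Winter coat €299.39: clothing and footwear → 0% + 1.5% surcharge = 1.5% → €4.49
Tax on clothing and footwear = €0.00 + €0.00 + €4.49 = €4.49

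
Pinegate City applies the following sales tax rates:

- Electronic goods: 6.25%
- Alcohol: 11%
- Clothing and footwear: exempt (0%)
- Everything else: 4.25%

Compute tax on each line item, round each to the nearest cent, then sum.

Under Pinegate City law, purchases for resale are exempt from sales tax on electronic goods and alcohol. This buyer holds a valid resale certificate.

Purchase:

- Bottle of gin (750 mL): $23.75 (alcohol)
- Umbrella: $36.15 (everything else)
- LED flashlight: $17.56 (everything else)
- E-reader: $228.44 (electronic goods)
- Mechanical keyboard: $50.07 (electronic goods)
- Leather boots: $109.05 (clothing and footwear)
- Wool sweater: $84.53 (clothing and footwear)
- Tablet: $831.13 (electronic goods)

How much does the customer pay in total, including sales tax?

$1382.97

Bottle of gin (750 mL) $23.75: alcohol, buyer-exempt → 0% → $0.00
Umbrella $36.15: everything else → 4.25% → $1.54
LED flashlight $17.56: everything else → 4.25% → $0.75
E-reader $228.44: electronic goods, buyer-exempt → 0% → $0.00
Mechanical keyboard $50.07: electronic goods, buyer-exempt → 0% → $0.00
Leather boots $109.05: clothing and footwear → 0% → $0.00
Wool sweater $84.53: clothing and footwear → 0% → $0.00
Tablet $831.13: electronic goods, buyer-exempt → 0% → $0.00
Subtotal = $1380.68; tax = $2.29; total due = $1382.97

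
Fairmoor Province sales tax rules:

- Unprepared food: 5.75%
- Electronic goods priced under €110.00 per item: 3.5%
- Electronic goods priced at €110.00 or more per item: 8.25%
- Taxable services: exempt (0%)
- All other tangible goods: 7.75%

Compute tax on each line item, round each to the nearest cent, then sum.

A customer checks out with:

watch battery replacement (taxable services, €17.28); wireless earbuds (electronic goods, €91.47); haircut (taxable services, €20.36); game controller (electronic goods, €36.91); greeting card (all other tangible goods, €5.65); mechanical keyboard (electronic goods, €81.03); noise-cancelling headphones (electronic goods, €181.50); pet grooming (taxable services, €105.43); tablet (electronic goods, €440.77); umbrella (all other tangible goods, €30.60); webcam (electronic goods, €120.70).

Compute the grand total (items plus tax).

€1203.13

Watch battery replacement €17.28: taxable services → 0% → €0.00
Wireless earbuds €91.47: electronic goods, under €110.00 → 3.5% → €3.20
Haircut €20.36: taxable services → 0% → €0.00
Game controller €36.91: electronic goods, under €110.00 → 3.5% → €1.29
Greeting card €5.65: all other tangible goods → 7.75% → €0.44
Mechanical keyboard €81.03: electronic goods, under €110.00 → 3.5% → €2.84
Noise-cancelling headphones €181.50: electronic goods, €110.00 or more → 8.25% → €14.97
Pet grooming €105.43: taxable services → 0% → €0.00
Tablet €440.77: electronic goods, €110.00 or more → 8.25% → €36.36
Umbrella €30.60: all other tangible goods → 7.75% → €2.37
Webcam €120.70: electronic goods, €110.00 or more → 8.25% → €9.96
Subtotal = €1131.70; tax = €71.43; total due = €1203.13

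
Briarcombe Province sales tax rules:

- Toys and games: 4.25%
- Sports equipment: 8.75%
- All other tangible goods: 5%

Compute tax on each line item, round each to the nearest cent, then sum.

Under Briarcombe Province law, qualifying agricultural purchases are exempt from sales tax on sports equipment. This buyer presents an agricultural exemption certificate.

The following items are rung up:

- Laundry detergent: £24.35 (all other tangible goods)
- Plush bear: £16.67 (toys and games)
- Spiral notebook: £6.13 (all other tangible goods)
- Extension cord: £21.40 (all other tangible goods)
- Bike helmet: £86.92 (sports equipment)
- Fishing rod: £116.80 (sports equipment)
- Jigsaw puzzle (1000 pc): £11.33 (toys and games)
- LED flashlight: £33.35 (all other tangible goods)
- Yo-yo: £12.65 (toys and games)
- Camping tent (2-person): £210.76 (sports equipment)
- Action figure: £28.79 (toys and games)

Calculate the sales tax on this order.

£7.22

Laundry detergent £24.35: all other tangible goods → 5% → £1.22
Plush bear £16.67: toys and games → 4.25% → £0.71
Spiral notebook £6.13: all other tangible goods → 5% → £0.31
Extension cord £21.40: all other tangible goods → 5% → £1.07
Bike helmet £86.92: sports equipment, buyer-exempt → 0% → £0.00
Fishing rod £116.80: sports equipment, buyer-exempt → 0% → £0.00
Jigsaw puzzle (1000 pc) £11.33: toys and games → 4.25% → £0.48
LED flashlight £33.35: all other tangible goods → 5% → £1.67
Yo-yo £12.65: toys and games → 4.25% → £0.54
Camping tent (2-person) £210.76: sports equipment, buyer-exempt → 0% → £0.00
Action figure £28.79: toys and games → 4.25% → £1.22
Total tax = £1.22 + £0.71 + £0.31 + £1.07 + £0.48 + £1.67 + £0.54 + £1.22 = £7.22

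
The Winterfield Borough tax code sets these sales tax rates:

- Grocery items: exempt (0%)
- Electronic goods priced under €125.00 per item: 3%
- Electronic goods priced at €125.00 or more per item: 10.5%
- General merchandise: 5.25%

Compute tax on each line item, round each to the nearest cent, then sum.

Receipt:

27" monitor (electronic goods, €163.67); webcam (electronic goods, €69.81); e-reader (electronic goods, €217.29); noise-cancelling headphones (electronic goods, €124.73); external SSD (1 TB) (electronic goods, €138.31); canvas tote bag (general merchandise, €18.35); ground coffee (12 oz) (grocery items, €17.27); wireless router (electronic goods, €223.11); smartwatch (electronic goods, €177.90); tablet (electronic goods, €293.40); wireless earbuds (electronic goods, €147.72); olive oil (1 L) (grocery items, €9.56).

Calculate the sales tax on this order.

27" monitor €163.67: electronic goods, €125.00 or more → 10.5% → €17.19
Webcam €69.81: electronic goods, under €125.00 → 3% → €2.09
E-reader €217.29: electronic goods, €125.00 or more → 10.5% → €22.82
Noise-cancelling headphones €124.73: electronic goods, under €125.00 → 3% → €3.74
External SSD (1 TB) €138.31: electronic goods, €125.00 or more → 10.5% → €14.52
Canvas tote bag €18.35: general merchandise → 5.25% → €0.96
Ground coffee (12 oz) €17.27: grocery items → 0% → €0.00
Wireless router €223.11: electronic goods, €125.00 or more → 10.5% → €23.43
Smartwatch €177.90: electronic goods, €125.00 or more → 10.5% → €18.68
Tablet €293.40: electronic goods, €125.00 or more → 10.5% → €30.81
Wireless earbuds €147.72: electronic goods, €125.00 or more → 10.5% → €15.51
Olive oil (1 L) €9.56: grocery items → 0% → €0.00
Total tax = €17.19 + €2.09 + €22.82 + €3.74 + €14.52 + €0.96 + €23.43 + €18.68 + €30.81 + €15.51 = €149.75

€149.75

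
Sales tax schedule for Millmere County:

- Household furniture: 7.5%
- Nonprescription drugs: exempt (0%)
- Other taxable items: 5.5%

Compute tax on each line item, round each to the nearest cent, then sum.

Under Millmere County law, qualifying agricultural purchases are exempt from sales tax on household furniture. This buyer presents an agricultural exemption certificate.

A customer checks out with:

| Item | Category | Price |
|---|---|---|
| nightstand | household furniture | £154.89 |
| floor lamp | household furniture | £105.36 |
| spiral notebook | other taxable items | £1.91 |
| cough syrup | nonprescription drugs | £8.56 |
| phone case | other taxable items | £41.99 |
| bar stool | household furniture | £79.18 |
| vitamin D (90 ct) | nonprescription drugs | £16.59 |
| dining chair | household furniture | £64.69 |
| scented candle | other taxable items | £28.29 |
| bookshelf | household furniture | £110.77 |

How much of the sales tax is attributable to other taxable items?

Spiral notebook £1.91: other taxable items → 5.5% → £0.11
Phone case £41.99: other taxable items → 5.5% → £2.31
Scented candle £28.29: other taxable items → 5.5% → £1.56
Tax on other taxable items = £0.11 + £2.31 + £1.56 = £3.98

£3.98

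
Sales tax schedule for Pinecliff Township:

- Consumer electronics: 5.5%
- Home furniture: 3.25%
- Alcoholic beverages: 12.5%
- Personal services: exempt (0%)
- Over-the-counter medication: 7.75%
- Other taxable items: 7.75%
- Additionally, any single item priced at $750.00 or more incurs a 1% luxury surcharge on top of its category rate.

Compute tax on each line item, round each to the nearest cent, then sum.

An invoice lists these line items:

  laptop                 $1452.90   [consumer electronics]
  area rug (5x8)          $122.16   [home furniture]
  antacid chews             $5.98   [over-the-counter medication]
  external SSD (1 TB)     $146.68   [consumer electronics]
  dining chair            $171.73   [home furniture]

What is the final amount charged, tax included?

Laptop $1452.90: consumer electronics → 5.5% + 1% surcharge = 6.5% → $94.44
Area rug (5x8) $122.16: home furniture → 3.25% → $3.97
Antacid chews $5.98: over-the-counter medication → 7.75% → $0.46
External SSD (1 TB) $146.68: consumer electronics → 5.5% → $8.07
Dining chair $171.73: home furniture → 3.25% → $5.58
Subtotal = $1899.45; tax = $112.52; total due = $2011.97

$2011.97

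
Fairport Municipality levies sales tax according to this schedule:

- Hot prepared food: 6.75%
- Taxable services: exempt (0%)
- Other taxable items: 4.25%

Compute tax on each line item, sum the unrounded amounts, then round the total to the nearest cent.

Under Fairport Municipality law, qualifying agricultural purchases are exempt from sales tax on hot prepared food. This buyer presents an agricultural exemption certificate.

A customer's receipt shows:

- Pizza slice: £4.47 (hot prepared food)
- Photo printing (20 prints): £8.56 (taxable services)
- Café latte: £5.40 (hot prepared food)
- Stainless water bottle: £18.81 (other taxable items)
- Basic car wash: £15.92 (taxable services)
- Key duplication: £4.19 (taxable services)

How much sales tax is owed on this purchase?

£0.80

Pizza slice £4.47: hot prepared food, buyer-exempt → 0% → £0.00
Photo printing (20 prints) £8.56: taxable services → 0% → £0.00
Café latte £5.40: hot prepared food, buyer-exempt → 0% → £0.00
Stainless water bottle £18.81: other taxable items → 4.25% → £0.799425
Basic car wash £15.92: taxable services → 0% → £0.00
Key duplication £4.19: taxable services → 0% → £0.00
Unrounded tax sum = £0.799425 → £0.80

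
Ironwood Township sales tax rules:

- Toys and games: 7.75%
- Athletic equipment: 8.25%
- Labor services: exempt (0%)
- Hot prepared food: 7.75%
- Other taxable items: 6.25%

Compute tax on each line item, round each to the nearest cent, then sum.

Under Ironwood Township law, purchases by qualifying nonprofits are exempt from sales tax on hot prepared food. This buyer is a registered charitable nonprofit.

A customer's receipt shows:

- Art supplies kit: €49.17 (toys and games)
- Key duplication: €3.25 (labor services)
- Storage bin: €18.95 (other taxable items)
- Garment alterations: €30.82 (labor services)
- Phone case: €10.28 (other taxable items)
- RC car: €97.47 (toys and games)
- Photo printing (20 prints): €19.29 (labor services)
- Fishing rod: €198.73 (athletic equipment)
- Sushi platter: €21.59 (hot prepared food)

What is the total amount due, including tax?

Art supplies kit €49.17: toys and games → 7.75% → €3.81
Key duplication €3.25: labor services → 0% → €0.00
Storage bin €18.95: other taxable items → 6.25% → €1.18
Garment alterations €30.82: labor services → 0% → €0.00
Phone case €10.28: other taxable items → 6.25% → €0.64
RC car €97.47: toys and games → 7.75% → €7.55
Photo printing (20 prints) €19.29: labor services → 0% → €0.00
Fishing rod €198.73: athletic equipment → 8.25% → €16.40
Sushi platter €21.59: hot prepared food, buyer-exempt → 0% → €0.00
Subtotal = €449.55; tax = €29.58; total due = €479.13

€479.13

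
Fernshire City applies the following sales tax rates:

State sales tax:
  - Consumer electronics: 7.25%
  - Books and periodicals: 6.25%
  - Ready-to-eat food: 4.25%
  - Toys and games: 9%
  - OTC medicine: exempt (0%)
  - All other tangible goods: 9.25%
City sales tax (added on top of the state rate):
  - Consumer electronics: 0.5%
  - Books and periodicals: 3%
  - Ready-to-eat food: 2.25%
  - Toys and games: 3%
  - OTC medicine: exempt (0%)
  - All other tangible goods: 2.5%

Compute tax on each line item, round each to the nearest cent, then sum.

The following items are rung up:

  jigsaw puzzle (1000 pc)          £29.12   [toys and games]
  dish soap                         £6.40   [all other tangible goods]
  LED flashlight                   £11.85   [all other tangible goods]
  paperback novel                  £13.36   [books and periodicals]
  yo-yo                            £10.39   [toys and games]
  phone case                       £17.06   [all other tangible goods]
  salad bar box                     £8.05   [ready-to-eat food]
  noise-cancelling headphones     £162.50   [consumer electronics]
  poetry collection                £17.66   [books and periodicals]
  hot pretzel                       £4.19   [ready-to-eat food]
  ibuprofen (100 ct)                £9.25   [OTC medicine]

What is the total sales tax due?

Jigsaw puzzle (1000 pc) £29.12: toys and games → 9% + 3% city = 12% → £3.49
Dish soap £6.40: all other tangible goods → 9.25% + 2.5% city = 11.75% → £0.75
LED flashlight £11.85: all other tangible goods → 9.25% + 2.5% city = 11.75% → £1.39
Paperback novel £13.36: books and periodicals → 6.25% + 3% city = 9.25% → £1.24
Yo-yo £10.39: toys and games → 9% + 3% city = 12% → £1.25
Phone case £17.06: all other tangible goods → 9.25% + 2.5% city = 11.75% → £2.00
Salad bar box £8.05: ready-to-eat food → 4.25% + 2.25% city = 6.5% → £0.52
Noise-cancelling headphones £162.50: consumer electronics → 7.25% + 0.5% city = 7.75% → £12.59
Poetry collection £17.66: books and periodicals → 6.25% + 3% city = 9.25% → £1.63
Hot pretzel £4.19: ready-to-eat food → 4.25% + 2.25% city = 6.5% → £0.27
Ibuprofen (100 ct) £9.25: OTC medicine → 0% + 0% city = 0% → £0.00
Total tax = £3.49 + £0.75 + £1.39 + £1.24 + £1.25 + £2.00 + £0.52 + £12.59 + £1.63 + £0.27 = £25.13

£25.13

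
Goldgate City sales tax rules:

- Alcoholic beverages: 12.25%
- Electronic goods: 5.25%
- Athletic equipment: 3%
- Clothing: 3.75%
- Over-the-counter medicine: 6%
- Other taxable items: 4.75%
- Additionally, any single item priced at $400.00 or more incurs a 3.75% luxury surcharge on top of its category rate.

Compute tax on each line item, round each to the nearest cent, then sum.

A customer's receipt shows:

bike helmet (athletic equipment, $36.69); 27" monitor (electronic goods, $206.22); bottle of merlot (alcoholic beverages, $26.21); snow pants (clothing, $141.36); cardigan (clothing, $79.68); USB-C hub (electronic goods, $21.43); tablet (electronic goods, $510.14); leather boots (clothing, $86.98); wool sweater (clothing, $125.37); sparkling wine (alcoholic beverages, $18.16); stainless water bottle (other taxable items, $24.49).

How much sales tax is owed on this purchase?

Bike helmet $36.69: athletic equipment → 3% → $1.10
27" monitor $206.22: electronic goods → 5.25% → $10.83
Bottle of merlot $26.21: alcoholic beverages → 12.25% → $3.21
Snow pants $141.36: clothing → 3.75% → $5.30
Cardigan $79.68: clothing → 3.75% → $2.99
USB-C hub $21.43: electronic goods → 5.25% → $1.13
Tablet $510.14: electronic goods → 5.25% + 3.75% surcharge = 9% → $45.91
Leather boots $86.98: clothing → 3.75% → $3.26
Wool sweater $125.37: clothing → 3.75% → $4.70
Sparkling wine $18.16: alcoholic beverages → 12.25% → $2.22
Stainless water bottle $24.49: other taxable items → 4.75% → $1.16
Total tax = $1.10 + $10.83 + $3.21 + $5.30 + $2.99 + $1.13 + $45.91 + $3.26 + $4.70 + $2.22 + $1.16 = $81.81

$81.81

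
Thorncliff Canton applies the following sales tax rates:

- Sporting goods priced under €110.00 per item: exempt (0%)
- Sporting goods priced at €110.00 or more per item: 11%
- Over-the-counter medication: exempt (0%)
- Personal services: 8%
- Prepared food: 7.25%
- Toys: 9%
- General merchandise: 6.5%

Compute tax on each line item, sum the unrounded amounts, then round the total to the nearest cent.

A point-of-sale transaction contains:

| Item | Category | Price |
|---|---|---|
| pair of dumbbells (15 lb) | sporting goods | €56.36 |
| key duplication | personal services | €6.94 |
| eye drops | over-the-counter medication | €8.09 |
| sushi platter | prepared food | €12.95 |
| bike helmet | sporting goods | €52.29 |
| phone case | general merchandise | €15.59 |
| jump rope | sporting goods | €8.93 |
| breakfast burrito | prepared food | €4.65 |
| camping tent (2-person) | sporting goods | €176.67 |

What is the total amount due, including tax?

€364.75

Pair of dumbbells (15 lb) €56.36: sporting goods, under €110.00 → 0% → €0.00
Key duplication €6.94: personal services → 8% → €0.5552
Eye drops €8.09: over-the-counter medication → 0% → €0.00
Sushi platter €12.95: prepared food → 7.25% → €0.938875
Bike helmet €52.29: sporting goods, under €110.00 → 0% → €0.00
Phone case €15.59: general merchandise → 6.5% → €1.01335
Jump rope €8.93: sporting goods, under €110.00 → 0% → €0.00
Breakfast burrito €4.65: prepared food → 7.25% → €0.337125
Camping tent (2-person) €176.67: sporting goods, €110.00 or more → 11% → €19.4337
Subtotal = €342.47; unrounded tax = €22.27825 → €22.28; total due = €364.75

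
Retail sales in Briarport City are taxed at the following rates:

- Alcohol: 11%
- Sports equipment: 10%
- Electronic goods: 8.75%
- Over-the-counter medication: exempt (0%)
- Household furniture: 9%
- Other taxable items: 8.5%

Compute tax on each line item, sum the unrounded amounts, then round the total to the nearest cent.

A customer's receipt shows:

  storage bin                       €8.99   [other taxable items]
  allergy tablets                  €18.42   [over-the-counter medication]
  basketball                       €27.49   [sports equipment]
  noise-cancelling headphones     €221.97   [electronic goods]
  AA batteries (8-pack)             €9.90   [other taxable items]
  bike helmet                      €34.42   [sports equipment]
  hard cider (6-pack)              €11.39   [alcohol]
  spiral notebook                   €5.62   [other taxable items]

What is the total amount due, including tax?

€367.15

Storage bin €8.99: other taxable items → 8.5% → €0.76415
Allergy tablets €18.42: over-the-counter medication → 0% → €0.00
Basketball €27.49: sports equipment → 10% → €2.749
Noise-cancelling headphones €221.97: electronic goods → 8.75% → €19.422375
AA batteries (8-pack) €9.90: other taxable items → 8.5% → €0.8415
Bike helmet €34.42: sports equipment → 10% → €3.442
Hard cider (6-pack) €11.39: alcohol → 11% → €1.2529
Spiral notebook €5.62: other taxable items → 8.5% → €0.4777
Subtotal = €338.20; unrounded tax = €28.949625 → €28.95; total due = €367.15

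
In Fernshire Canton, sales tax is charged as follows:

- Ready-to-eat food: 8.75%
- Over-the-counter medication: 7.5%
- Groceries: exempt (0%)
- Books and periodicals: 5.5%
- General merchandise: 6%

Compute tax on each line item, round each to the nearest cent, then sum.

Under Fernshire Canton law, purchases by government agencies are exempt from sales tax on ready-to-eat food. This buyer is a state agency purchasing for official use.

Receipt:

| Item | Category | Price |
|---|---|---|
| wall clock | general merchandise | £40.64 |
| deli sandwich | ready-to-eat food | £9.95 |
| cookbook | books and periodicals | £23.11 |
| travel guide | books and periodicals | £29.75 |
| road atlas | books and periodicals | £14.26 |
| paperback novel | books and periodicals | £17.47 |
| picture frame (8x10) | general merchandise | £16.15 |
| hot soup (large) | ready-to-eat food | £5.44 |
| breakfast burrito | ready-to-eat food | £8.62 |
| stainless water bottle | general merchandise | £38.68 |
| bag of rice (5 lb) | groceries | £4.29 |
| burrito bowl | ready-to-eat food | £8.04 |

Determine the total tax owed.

£10.38

Wall clock £40.64: general merchandise → 6% → £2.44
Deli sandwich £9.95: ready-to-eat food, buyer-exempt → 0% → £0.00
Cookbook £23.11: books and periodicals → 5.5% → £1.27
Travel guide £29.75: books and periodicals → 5.5% → £1.64
Road atlas £14.26: books and periodicals → 5.5% → £0.78
Paperback novel £17.47: books and periodicals → 5.5% → £0.96
Picture frame (8x10) £16.15: general merchandise → 6% → £0.97
Hot soup (large) £5.44: ready-to-eat food, buyer-exempt → 0% → £0.00
Breakfast burrito £8.62: ready-to-eat food, buyer-exempt → 0% → £0.00
Stainless water bottle £38.68: general merchandise → 6% → £2.32
Bag of rice (5 lb) £4.29: groceries → 0% → £0.00
Burrito bowl £8.04: ready-to-eat food, buyer-exempt → 0% → £0.00
Total tax = £2.44 + £1.27 + £1.64 + £0.78 + £0.96 + £0.97 + £2.32 = £10.38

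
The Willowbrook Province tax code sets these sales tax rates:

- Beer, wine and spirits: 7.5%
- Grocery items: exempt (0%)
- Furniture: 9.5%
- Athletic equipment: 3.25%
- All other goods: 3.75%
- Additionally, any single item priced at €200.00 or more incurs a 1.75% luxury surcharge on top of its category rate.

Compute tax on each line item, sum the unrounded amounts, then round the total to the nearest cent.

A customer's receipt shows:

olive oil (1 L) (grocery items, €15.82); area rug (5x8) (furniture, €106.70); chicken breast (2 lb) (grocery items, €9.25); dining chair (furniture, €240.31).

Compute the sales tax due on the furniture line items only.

€37.17

Area rug (5x8) €106.70: furniture → 9.5% → €10.1365
Dining chair €240.31: furniture → 9.5% + 1.75% surcharge = 11.25% → €27.034875
Tax on furniture: unrounded sum = €37.171375 → €37.17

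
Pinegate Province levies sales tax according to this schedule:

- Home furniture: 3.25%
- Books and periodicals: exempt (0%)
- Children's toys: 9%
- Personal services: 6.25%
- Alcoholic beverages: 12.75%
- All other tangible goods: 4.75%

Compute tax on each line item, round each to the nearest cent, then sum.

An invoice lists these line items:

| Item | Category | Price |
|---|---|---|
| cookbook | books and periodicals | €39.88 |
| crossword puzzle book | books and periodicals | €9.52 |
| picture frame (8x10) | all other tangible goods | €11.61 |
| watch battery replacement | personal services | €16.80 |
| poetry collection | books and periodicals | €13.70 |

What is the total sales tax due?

€1.60

Cookbook €39.88: books and periodicals → 0% → €0.00
Crossword puzzle book €9.52: books and periodicals → 0% → €0.00
Picture frame (8x10) €11.61: all other tangible goods → 4.75% → €0.55
Watch battery replacement €16.80: personal services → 6.25% → €1.05
Poetry collection €13.70: books and periodicals → 0% → €0.00
Total tax = €0.55 + €1.05 = €1.60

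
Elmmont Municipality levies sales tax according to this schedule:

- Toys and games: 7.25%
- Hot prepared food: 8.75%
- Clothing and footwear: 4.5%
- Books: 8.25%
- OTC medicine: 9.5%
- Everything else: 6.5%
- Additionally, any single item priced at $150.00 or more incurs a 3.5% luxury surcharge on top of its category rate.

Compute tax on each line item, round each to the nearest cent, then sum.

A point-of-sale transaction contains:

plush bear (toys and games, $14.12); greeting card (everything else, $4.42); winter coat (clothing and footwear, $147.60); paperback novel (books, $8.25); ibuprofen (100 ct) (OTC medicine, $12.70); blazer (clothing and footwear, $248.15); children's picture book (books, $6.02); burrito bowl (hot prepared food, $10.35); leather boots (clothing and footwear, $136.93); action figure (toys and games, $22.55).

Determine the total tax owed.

$38.89

Plush bear $14.12: toys and games → 7.25% → $1.02
Greeting card $4.42: everything else → 6.5% → $0.29
Winter coat $147.60: clothing and footwear → 4.5% → $6.64
Paperback novel $8.25: books → 8.25% → $0.68
Ibuprofen (100 ct) $12.70: OTC medicine → 9.5% → $1.21
Blazer $248.15: clothing and footwear → 4.5% + 3.5% surcharge = 8% → $19.85
Children's picture book $6.02: books → 8.25% → $0.50
Burrito bowl $10.35: hot prepared food → 8.75% → $0.91
Leather boots $136.93: clothing and footwear → 4.5% → $6.16
Action figure $22.55: toys and games → 7.25% → $1.63
Total tax = $1.02 + $0.29 + $6.64 + $0.68 + $1.21 + $19.85 + $0.50 + $0.91 + $6.16 + $1.63 = $38.89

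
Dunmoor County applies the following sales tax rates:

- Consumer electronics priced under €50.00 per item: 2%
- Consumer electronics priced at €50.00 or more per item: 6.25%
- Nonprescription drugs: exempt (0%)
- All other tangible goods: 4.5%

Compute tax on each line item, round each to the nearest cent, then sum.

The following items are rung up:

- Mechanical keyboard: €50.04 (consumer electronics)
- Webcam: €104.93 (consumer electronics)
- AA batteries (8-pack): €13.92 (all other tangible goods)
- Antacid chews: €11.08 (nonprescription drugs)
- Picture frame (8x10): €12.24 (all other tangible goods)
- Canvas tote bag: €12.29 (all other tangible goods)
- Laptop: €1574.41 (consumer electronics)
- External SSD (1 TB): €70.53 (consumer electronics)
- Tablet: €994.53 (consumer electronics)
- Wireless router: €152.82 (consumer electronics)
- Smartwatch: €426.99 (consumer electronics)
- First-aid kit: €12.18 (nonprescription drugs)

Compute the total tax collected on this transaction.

Mechanical keyboard €50.04: consumer electronics, €50.00 or more → 6.25% → €3.13
Webcam €104.93: consumer electronics, €50.00 or more → 6.25% → €6.56
AA batteries (8-pack) €13.92: all other tangible goods → 4.5% → €0.63
Antacid chews €11.08: nonprescription drugs → 0% → €0.00
Picture frame (8x10) €12.24: all other tangible goods → 4.5% → €0.55
Canvas tote bag €12.29: all other tangible goods → 4.5% → €0.55
Laptop €1574.41: consumer electronics, €50.00 or more → 6.25% → €98.40
External SSD (1 TB) €70.53: consumer electronics, €50.00 or more → 6.25% → €4.41
Tablet €994.53: consumer electronics, €50.00 or more → 6.25% → €62.16
Wireless router €152.82: consumer electronics, €50.00 or more → 6.25% → €9.55
Smartwatch €426.99: consumer electronics, €50.00 or more → 6.25% → €26.69
First-aid kit €12.18: nonprescription drugs → 0% → €0.00
Total tax = €3.13 + €6.56 + €0.63 + €0.55 + €0.55 + €98.40 + €4.41 + €62.16 + €9.55 + €26.69 = €212.63

€212.63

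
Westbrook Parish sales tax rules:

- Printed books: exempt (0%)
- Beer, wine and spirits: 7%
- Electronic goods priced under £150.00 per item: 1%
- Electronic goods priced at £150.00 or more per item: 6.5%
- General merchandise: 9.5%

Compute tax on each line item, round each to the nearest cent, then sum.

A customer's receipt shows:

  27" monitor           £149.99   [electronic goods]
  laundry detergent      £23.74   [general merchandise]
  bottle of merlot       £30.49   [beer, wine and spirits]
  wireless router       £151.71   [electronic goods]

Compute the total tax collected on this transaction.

£15.75

27" monitor £149.99: electronic goods, under £150.00 → 1% → £1.50
Laundry detergent £23.74: general merchandise → 9.5% → £2.26
Bottle of merlot £30.49: beer, wine and spirits → 7% → £2.13
Wireless router £151.71: electronic goods, £150.00 or more → 6.5% → £9.86
Total tax = £1.50 + £2.26 + £2.13 + £9.86 = £15.75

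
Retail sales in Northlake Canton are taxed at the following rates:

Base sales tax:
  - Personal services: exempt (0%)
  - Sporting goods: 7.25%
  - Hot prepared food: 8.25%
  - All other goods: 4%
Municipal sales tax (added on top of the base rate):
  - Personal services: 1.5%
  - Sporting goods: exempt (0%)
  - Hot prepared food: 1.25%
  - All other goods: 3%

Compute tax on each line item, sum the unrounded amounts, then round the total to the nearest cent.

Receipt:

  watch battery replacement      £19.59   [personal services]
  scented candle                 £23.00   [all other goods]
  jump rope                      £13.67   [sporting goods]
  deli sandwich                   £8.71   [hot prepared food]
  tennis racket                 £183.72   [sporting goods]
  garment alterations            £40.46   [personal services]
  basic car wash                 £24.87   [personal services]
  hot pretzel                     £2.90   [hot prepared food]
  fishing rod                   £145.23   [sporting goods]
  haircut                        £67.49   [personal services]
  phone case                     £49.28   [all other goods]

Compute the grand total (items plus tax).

Watch battery replacement £19.59: personal services → 0% + 1.5% municipal = 1.5% → £0.29385
Scented candle £23.00: all other goods → 4% + 3% municipal = 7% → £1.61
Jump rope £13.67: sporting goods → 7.25% + 0% municipal = 7.25% → £0.991075
Deli sandwich £8.71: hot prepared food → 8.25% + 1.25% municipal = 9.5% → £0.82745
Tennis racket £183.72: sporting goods → 7.25% + 0% municipal = 7.25% → £13.3197
Garment alterations £40.46: personal services → 0% + 1.5% municipal = 1.5% → £0.6069
Basic car wash £24.87: personal services → 0% + 1.5% municipal = 1.5% → £0.37305
Hot pretzel £2.90: hot prepared food → 8.25% + 1.25% municipal = 9.5% → £0.2755
Fishing rod £145.23: sporting goods → 7.25% + 0% municipal = 7.25% → £10.529175
Haircut £67.49: personal services → 0% + 1.5% municipal = 1.5% → £1.01235
Phone case £49.28: all other goods → 4% + 3% municipal = 7% → £3.4496
Subtotal = £578.92; unrounded tax = £33.28865 → £33.29; total due = £612.21

£612.21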